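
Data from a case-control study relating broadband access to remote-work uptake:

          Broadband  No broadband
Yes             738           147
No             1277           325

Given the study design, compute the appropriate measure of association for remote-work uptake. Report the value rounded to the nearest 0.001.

1.278

Reading the table with exposure as columns: a = 738 (Broadband, case), b = 1277 (Broadband, non-case), c = 147 (No broadband, case), d = 325.
This is a case-control study: participants were sampled on outcome status, so risks in the source population cannot be estimated directly — relative risk is not valid here. The odds ratio is the appropriate measure.
OR = (a·d)/(b·c) = (738 × 325) / (1277 × 147) = 239850 / 187719 = 1.27771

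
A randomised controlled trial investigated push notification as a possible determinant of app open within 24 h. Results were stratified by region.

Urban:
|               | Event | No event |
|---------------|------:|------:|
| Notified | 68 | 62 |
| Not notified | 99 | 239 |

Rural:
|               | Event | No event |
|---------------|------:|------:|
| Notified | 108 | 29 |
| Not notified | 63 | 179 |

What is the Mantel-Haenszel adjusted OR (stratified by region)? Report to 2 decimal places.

OR_MH = Σ(aᵢdᵢ/nᵢ) / Σ(bᵢcᵢ/nᵢ), where nᵢ is the stratum total.
Stratum 1 (Urban): n = 468; a·d/n = 68·239/468 = 34.7265; b·c/n = 62·99/468 = 13.1154
Stratum 2 (Rural): n = 379; a·d/n = 108·179/379 = 51.0079; b·c/n = 29·63/379 = 4.8206
OR_MH = (34.7265 + 51.0079) / (13.1154 + 4.8206) = 85.7344 / 17.9360 = 4.78003

4.78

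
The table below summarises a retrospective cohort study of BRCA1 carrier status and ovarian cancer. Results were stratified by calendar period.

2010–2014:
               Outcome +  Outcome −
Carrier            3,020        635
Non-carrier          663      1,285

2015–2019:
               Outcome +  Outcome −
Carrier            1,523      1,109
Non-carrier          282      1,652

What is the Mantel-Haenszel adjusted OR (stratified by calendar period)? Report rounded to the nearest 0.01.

8.66

OR_MH = Σ(aᵢdᵢ/nᵢ) / Σ(bᵢcᵢ/nᵢ), where nᵢ is the stratum total.
Stratum 1 (2010–2014): n = 5603; a·d/n = 3020·1285/5603 = 692.6111; b·c/n = 635·663/5603 = 75.1392
Stratum 2 (2015–2019): n = 4566; a·d/n = 1523·1652/4566 = 551.0285; b·c/n = 1109·282/4566 = 68.4928
OR_MH = (692.6111 + 551.0285) / (75.1392 + 68.4928) = 1243.6396 / 143.6320 = 8.65851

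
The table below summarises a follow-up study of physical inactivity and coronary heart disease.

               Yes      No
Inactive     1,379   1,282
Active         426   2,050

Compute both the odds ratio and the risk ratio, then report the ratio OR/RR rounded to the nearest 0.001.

1.719

Cells: a = 1379, b = 1282, c = 426, d = 2050.
OR = (1379·2050)/(1282·426) = 2826950/546132 = 5.17631
Risk in exposed = 1379/2661 = 0.51823; risk in unexposed = 426/2476 = 0.17205; RR = 3.01204
OR/RR = 5.17631 / 3.01204 = 1.71854
The outcome is not rare, so the OR lies further from 1 than the RR.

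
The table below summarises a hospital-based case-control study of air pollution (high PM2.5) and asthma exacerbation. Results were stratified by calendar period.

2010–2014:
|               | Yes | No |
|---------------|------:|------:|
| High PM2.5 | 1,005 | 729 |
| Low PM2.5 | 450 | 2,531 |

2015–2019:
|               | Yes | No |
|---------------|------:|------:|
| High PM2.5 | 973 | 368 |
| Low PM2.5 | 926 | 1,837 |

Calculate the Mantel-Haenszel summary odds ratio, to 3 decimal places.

OR_MH = Σ(aᵢdᵢ/nᵢ) / Σ(bᵢcᵢ/nᵢ), where nᵢ is the stratum total.
Stratum 1 (2010–2014): n = 4715; a·d/n = 1005·2531/4715 = 539.4814; b·c/n = 729·450/4715 = 69.5758
Stratum 2 (2015–2019): n = 4104; a·d/n = 973·1837/4104 = 435.5266; b·c/n = 368·926/4104 = 83.0331
OR_MH = (539.4814 + 435.5266) / (69.5758 + 83.0331) = 975.0080 / 152.6090 = 6.38893

6.389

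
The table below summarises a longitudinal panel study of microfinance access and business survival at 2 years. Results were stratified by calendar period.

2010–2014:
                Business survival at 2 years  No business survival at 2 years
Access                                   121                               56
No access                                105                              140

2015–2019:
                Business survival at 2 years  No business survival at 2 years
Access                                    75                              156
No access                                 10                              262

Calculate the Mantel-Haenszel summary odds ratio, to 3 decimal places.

4.650

OR_MH = Σ(aᵢdᵢ/nᵢ) / Σ(bᵢcᵢ/nᵢ), where nᵢ is the stratum total.
Stratum 1 (2010–2014): n = 422; a·d/n = 121·140/422 = 40.1422; b·c/n = 56·105/422 = 13.9336
Stratum 2 (2015–2019): n = 503; a·d/n = 75·262/503 = 39.0656; b·c/n = 156·10/503 = 3.1014
OR_MH = (40.1422 + 39.0656) / (13.9336 + 3.1014) = 79.2078 / 17.0350 = 4.64970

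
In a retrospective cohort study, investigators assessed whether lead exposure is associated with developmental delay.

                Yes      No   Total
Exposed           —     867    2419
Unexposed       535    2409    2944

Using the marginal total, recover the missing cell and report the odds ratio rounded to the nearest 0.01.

8.06

The missing cell is in the exposed row: 2419 − 867 = 1552.
So a = 1552, b = 867, c = 535, d = 2409.
OR = (a·d)/(b·c) = (1552 × 2409) / (867 × 535) = 3738768 / 463845 = 8.06038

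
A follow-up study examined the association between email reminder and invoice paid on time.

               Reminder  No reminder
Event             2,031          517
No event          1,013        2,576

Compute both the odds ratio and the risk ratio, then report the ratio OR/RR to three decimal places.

2.503

Reading the table with exposure as columns: a = 2031 (Reminder, case), b = 1013 (Reminder, non-case), c = 517 (No reminder, case), d = 2576.
OR = (2031·2576)/(1013·517) = 5231856/523721 = 9.98978
Risk in exposed = 2031/3044 = 0.66721; risk in unexposed = 517/3093 = 0.16715; RR = 3.99167
OR/RR = 9.98978 / 3.99167 = 2.50266
The outcome is not rare, so the OR lies further from 1 than the RR.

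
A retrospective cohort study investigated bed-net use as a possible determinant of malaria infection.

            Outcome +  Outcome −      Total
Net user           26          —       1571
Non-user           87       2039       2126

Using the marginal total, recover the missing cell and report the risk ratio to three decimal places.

The missing cell is in the exposed row: 1571 − 26 = 1545.
So a = 26, b = 1545, c = 87, d = 2039.
RR = [a/(a+b)] / [c/(c+d)] = (26/1571) / (87/2126) = 0.01655/0.04092 = 0.40443

0.404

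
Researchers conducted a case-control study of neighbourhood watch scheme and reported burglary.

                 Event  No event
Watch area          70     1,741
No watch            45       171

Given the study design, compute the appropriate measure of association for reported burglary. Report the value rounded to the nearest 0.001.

Cells: a = 70, b = 1741, c = 45, d = 171.
This is a case-control study: participants were sampled on outcome status, so risks in the source population cannot be estimated directly — relative risk is not valid here. The odds ratio is the appropriate measure.
OR = (a·d)/(b·c) = (70 × 171) / (1741 × 45) = 11970 / 78345 = 0.15279

0.153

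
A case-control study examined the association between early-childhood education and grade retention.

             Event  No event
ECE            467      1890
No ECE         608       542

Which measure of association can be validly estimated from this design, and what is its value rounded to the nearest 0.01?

0.22

Cells: a = 467, b = 1890, c = 608, d = 542.
This is a case-control study: participants were sampled on outcome status, so risks in the source population cannot be estimated directly — relative risk is not valid here. The odds ratio is the appropriate measure.
OR = (a·d)/(b·c) = (467 × 542) / (1890 × 608) = 253114 / 1149120 = 0.22027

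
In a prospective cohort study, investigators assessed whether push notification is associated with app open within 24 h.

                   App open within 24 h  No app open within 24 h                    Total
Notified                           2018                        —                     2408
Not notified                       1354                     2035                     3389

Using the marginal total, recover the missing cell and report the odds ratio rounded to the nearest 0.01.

The missing cell is in the exposed row: 2408 − 2018 = 390.
So a = 2018, b = 390, c = 1354, d = 2035.
OR = (a·d)/(b·c) = (2018 × 2035) / (390 × 1354) = 4106630 / 528060 = 7.77682

7.78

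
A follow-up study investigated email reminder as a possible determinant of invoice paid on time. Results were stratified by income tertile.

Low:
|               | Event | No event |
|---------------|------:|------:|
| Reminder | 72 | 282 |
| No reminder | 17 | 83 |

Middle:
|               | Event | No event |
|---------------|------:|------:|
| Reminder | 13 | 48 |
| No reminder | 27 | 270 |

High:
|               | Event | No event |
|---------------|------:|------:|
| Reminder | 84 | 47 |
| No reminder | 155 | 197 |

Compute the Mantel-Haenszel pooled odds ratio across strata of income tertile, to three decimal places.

OR_MH = Σ(aᵢdᵢ/nᵢ) / Σ(bᵢcᵢ/nᵢ), where nᵢ is the stratum total.
Stratum 1 (Low): n = 454; a·d/n = 72·83/454 = 13.1630; b·c/n = 282·17/454 = 10.5595
Stratum 2 (Middle): n = 358; a·d/n = 13·270/358 = 9.8045; b·c/n = 48·27/358 = 3.6201
Stratum 3 (High): n = 483; a·d/n = 84·197/483 = 34.2609; b·c/n = 47·155/483 = 15.0828
OR_MH = (13.1630 + 9.8045 + 34.2609) / (10.5595 + 3.6201 + 15.0828) = 57.2283 / 29.2624 = 1.95570

1.956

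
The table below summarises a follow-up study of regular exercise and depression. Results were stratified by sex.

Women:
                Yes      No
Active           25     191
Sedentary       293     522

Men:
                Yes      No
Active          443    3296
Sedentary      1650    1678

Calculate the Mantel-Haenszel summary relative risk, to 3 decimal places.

0.244

RR_MH = Σ(aᵢ·n₀ᵢ/nᵢ) / Σ(cᵢ·n₁ᵢ/nᵢ), with n₁ᵢ = aᵢ+bᵢ (exposed), n₀ᵢ = cᵢ+dᵢ (unexposed), nᵢ = n₁ᵢ+n₀ᵢ.
Stratum 1 (Women): n₁ = 216, n₀ = 815, n = 1031; a·n₀/n = 25·815/1031 = 19.7624; c·n₁/n = 293·216/1031 = 61.3851
Stratum 2 (Men): n₁ = 3739, n₀ = 3328, n = 7067; a·n₀/n = 443·3328/7067 = 208.6181; c·n₁/n = 1650·3739/7067 = 872.9800
RR_MH = (19.7624 + 208.6181) / (61.3851 + 872.9800) = 228.3805 / 934.3651 = 0.24442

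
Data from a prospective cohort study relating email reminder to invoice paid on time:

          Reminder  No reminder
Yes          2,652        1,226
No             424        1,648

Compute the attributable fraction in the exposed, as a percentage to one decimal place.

50.5

Reading the table with exposure as columns: a = 2652 (Reminder, case), b = 424 (Reminder, non-case), c = 1226 (No reminder, case), d = 1648.
Risk in exposed = 2652/3076 = 0.86216; risk in unexposed = 1226/2874 = 0.42658.
RR = 0.86216/0.42658 = 2.02108
AR% = (RR − 1)/RR × 100 = (2.02108 − 1)/2.02108 × 100 = 50.5215%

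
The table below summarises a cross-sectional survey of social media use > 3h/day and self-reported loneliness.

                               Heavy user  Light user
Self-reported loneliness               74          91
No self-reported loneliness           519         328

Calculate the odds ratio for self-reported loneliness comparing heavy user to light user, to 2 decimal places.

Reading the table with exposure as columns: a = 74 (Heavy user, case), b = 519 (Heavy user, non-case), c = 91 (Light user, case), d = 328.
OR = (a·d)/(b·c) = (74 × 328) / (519 × 91) = 24272 / 47229 = 0.51392
Exposure is associated with lower odds of self-reported loneliness (OR = 0.51 < 1).

0.51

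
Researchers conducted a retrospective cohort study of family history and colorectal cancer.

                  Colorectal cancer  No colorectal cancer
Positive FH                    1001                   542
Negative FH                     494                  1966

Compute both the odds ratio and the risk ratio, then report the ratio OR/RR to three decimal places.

Cells: a = 1001, b = 542, c = 494, d = 1966.
OR = (1001·1966)/(542·494) = 1967966/267748 = 7.35007
Risk in exposed = 1001/1543 = 0.64874; risk in unexposed = 494/2460 = 0.20081; RR = 3.23055
OR/RR = 7.35007 / 3.23055 = 2.27518
The outcome is not rare, so the OR lies further from 1 than the RR.

2.275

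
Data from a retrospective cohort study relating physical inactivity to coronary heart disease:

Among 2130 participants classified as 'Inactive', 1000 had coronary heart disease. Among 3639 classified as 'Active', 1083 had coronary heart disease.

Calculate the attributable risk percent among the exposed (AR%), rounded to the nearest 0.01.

From the description: a = 1000, b = 1130, c = 1083, d = 2556.
Risk in exposed = 1000/2130 = 0.46948; risk in unexposed = 1083/3639 = 0.29761.
RR = 0.46948/0.29761 = 1.57752
AR% = (RR − 1)/RR × 100 = (1.57752 − 1)/1.57752 × 100 = 36.6092%

36.61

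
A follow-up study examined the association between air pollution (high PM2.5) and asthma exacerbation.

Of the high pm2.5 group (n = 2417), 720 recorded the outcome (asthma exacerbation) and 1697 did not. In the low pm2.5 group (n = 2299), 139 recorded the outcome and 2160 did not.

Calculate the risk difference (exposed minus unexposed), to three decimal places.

0.237

From the description: a = 720, b = 1697, c = 139, d = 2160.
Risk in exposed = 720/2417 = 0.297890; risk in unexposed = 139/2299 = 0.060461.
Risk difference = 0.297890 − 0.060461 = 0.237429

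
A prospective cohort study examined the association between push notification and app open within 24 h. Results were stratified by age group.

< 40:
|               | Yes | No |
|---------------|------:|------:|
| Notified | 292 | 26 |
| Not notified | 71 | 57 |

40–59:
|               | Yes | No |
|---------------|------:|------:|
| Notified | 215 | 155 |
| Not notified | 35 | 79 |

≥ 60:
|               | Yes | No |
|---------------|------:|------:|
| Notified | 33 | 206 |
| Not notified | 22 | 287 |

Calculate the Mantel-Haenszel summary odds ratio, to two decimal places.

OR_MH = Σ(aᵢdᵢ/nᵢ) / Σ(bᵢcᵢ/nᵢ), where nᵢ is the stratum total.
Stratum 1 (< 40): n = 446; a·d/n = 292·57/446 = 37.3184; b·c/n = 26·71/446 = 4.1390
Stratum 2 (40–59): n = 484; a·d/n = 215·79/484 = 35.0930; b·c/n = 155·35/484 = 11.2087
Stratum 3 (≥ 60): n = 548; a·d/n = 33·287/548 = 17.2828; b·c/n = 206·22/548 = 8.2701
OR_MH = (37.3184 + 35.0930 + 17.2828) / (4.1390 + 11.2087 + 8.2701) = 89.6942 / 23.6178 = 3.79774

3.80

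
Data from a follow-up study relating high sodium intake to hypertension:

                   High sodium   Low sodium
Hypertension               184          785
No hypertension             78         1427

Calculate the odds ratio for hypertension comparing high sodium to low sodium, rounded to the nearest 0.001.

4.288

Reading the table with exposure as columns: a = 184 (High sodium, case), b = 78 (High sodium, non-case), c = 785 (Low sodium, case), d = 1427.
OR = (a·d)/(b·c) = (184 × 1427) / (78 × 785) = 262568 / 61230 = 4.28822
The odds of hypertension are about 4.29 times as high in the high sodium group.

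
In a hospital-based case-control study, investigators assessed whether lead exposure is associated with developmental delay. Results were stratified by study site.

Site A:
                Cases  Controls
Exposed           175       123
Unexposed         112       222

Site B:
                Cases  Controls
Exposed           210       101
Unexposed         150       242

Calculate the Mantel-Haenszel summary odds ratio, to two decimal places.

OR_MH = Σ(aᵢdᵢ/nᵢ) / Σ(bᵢcᵢ/nᵢ), where nᵢ is the stratum total.
Stratum 1 (Site A): n = 632; a·d/n = 175·222/632 = 61.4715; b·c/n = 123·112/632 = 21.7975
Stratum 2 (Site B): n = 703; a·d/n = 210·242/703 = 72.2902; b·c/n = 101·150/703 = 21.5505
OR_MH = (61.4715 + 72.2902) / (21.7975 + 21.5505) = 133.7617 / 43.3480 = 3.08577

3.09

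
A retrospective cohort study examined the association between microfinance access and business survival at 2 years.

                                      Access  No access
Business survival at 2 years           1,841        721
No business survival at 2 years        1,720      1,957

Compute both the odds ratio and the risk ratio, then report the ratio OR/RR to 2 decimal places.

Reading the table with exposure as columns: a = 1841 (Access, case), b = 1720 (Access, non-case), c = 721 (No access, case), d = 1957.
OR = (1841·1957)/(1720·721) = 3602837/1240120 = 2.90523
Risk in exposed = 1841/3561 = 0.51699; risk in unexposed = 721/2678 = 0.26923; RR = 1.92025
OR/RR = 2.90523 / 1.92025 = 1.51295
The outcome is not rare, so the OR lies further from 1 than the RR.

1.51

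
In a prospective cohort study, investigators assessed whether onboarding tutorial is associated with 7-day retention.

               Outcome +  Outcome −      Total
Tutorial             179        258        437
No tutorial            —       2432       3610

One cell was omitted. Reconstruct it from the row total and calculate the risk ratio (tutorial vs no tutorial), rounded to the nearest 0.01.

1.26

The missing cell is in the unexposed row: 3610 − 2432 = 1178.
So a = 179, b = 258, c = 1178, d = 2432.
RR = [a/(a+b)] / [c/(c+d)] = (179/437) / (1178/3610) = 0.40961/0.32632 = 1.25526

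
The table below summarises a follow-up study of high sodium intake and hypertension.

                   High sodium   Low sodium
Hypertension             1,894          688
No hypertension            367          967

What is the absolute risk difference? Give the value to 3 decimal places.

0.422

Reading the table with exposure as columns: a = 1894 (High sodium, case), b = 367 (High sodium, non-case), c = 688 (Low sodium, case), d = 967.
Risk in exposed = 1894/2261 = 0.837682; risk in unexposed = 688/1655 = 0.415710.
Risk difference = 0.837682 − 0.415710 = 0.421972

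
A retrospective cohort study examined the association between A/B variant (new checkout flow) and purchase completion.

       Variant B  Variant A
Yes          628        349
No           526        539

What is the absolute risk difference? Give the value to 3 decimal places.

0.151

Reading the table with exposure as columns: a = 628 (Variant B, case), b = 526 (Variant B, non-case), c = 349 (Variant A, case), d = 539.
Risk in exposed = 628/1154 = 0.544194; risk in unexposed = 349/888 = 0.393018.
Risk difference = 0.544194 − 0.393018 = 0.151176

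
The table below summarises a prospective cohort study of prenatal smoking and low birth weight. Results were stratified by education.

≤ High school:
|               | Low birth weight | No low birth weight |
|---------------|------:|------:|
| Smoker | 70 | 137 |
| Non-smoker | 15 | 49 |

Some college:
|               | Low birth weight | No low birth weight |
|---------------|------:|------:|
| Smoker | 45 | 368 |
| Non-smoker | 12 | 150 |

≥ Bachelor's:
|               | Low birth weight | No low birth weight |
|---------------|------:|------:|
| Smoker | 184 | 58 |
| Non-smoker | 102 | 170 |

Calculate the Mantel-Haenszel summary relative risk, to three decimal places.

1.859

RR_MH = Σ(aᵢ·n₀ᵢ/nᵢ) / Σ(cᵢ·n₁ᵢ/nᵢ), with n₁ᵢ = aᵢ+bᵢ (exposed), n₀ᵢ = cᵢ+dᵢ (unexposed), nᵢ = n₁ᵢ+n₀ᵢ.
Stratum 1 (≤ High school): n₁ = 207, n₀ = 64, n = 271; a·n₀/n = 70·64/271 = 16.5314; c·n₁/n = 15·207/271 = 11.4576
Stratum 2 (Some college): n₁ = 413, n₀ = 162, n = 575; a·n₀/n = 45·162/575 = 12.6783; c·n₁/n = 12·413/575 = 8.6191
Stratum 3 (≥ Bachelor's): n₁ = 242, n₀ = 272, n = 514; a·n₀/n = 184·272/514 = 97.3696; c·n₁/n = 102·242/514 = 48.0233
RR_MH = (16.5314 + 12.6783 + 97.3696) / (11.4576 + 8.6191 + 48.0233) = 126.5793 / 68.1000 = 1.85873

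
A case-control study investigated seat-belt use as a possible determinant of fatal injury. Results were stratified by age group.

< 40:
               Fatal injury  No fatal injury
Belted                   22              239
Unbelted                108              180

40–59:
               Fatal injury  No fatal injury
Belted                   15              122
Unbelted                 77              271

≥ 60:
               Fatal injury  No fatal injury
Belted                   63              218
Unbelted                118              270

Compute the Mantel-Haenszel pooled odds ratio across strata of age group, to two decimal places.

0.39

OR_MH = Σ(aᵢdᵢ/nᵢ) / Σ(bᵢcᵢ/nᵢ), where nᵢ is the stratum total.
Stratum 1 (< 40): n = 549; a·d/n = 22·180/549 = 7.2131; b·c/n = 239·108/549 = 47.0164
Stratum 2 (40–59): n = 485; a·d/n = 15·271/485 = 8.3814; b·c/n = 122·77/485 = 19.3691
Stratum 3 (≥ 60): n = 669; a·d/n = 63·270/669 = 25.4260; b·c/n = 218·118/669 = 38.4514
OR_MH = (7.2131 + 8.3814 + 25.4260) / (47.0164 + 19.3691 + 38.4514) = 41.0206 / 104.8369 = 0.39128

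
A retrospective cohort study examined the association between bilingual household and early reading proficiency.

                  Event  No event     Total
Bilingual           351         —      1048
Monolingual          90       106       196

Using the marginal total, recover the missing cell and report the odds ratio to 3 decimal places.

0.593

The missing cell is in the exposed row: 1048 − 351 = 697.
So a = 351, b = 697, c = 90, d = 106.
OR = (a·d)/(b·c) = (351 × 106) / (697 × 90) = 37206 / 62730 = 0.59311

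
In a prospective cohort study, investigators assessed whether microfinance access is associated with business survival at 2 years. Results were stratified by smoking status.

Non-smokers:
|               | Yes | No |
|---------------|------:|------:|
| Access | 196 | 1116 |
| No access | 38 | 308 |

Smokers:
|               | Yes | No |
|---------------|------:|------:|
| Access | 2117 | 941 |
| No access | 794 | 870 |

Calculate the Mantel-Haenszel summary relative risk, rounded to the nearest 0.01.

1.45

RR_MH = Σ(aᵢ·n₀ᵢ/nᵢ) / Σ(cᵢ·n₁ᵢ/nᵢ), with n₁ᵢ = aᵢ+bᵢ (exposed), n₀ᵢ = cᵢ+dᵢ (unexposed), nᵢ = n₁ᵢ+n₀ᵢ.
Stratum 1 (Non-smokers): n₁ = 1312, n₀ = 346, n = 1658; a·n₀/n = 196·346/1658 = 40.9023; c·n₁/n = 38·1312/1658 = 30.0700
Stratum 2 (Smokers): n₁ = 3058, n₀ = 1664, n = 4722; a·n₀/n = 2117·1664/4722 = 746.0161; c·n₁/n = 794·3058/4722 = 514.1999
RR_MH = (40.9023 + 746.0161) / (30.0700 + 514.1999) = 786.9184 / 544.2699 = 1.44582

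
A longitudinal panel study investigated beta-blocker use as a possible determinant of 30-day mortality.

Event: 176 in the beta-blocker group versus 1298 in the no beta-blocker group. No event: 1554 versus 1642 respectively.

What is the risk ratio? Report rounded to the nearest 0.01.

From the description: a = 176, b = 1554, c = 1298, d = 1642.
Risk in exposed = 176/1730 = 0.10173; risk in unexposed = 1298/2940 = 0.44150.
RR = 0.10173 / 0.44150 = 0.23043
The risk is 77% lower among the exposed than among the unexposed.

0.23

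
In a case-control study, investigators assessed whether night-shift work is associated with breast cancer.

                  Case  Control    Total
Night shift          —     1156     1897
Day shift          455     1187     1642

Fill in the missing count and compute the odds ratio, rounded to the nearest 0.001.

The missing cell is in the exposed row: 1897 − 1156 = 741.
So a = 741, b = 1156, c = 455, d = 1187.
OR = (a·d)/(b·c) = (741 × 1187) / (1156 × 455) = 879567 / 525980 = 1.67224

1.672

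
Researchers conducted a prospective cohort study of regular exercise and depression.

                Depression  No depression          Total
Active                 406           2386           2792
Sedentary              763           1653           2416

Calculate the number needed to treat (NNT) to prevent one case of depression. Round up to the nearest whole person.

6

Risk in treated group = 406/2792 = 0.14542; risk in control = 763/2416 = 0.31581.
Absolute risk reduction = 0.31581 − 0.14542 = 0.17040
NNT = 1 / ARR = 1 / 0.17040 = 5.869 → round up → 6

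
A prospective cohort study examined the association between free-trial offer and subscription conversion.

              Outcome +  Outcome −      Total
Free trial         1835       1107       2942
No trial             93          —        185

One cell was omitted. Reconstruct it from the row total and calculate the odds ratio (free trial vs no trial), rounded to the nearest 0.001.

The missing cell is in the unexposed row: 185 − 93 = 92.
So a = 1835, b = 1107, c = 93, d = 92.
OR = (a·d)/(b·c) = (1835 × 92) / (1107 × 93) = 168820 / 102951 = 1.63981

1.640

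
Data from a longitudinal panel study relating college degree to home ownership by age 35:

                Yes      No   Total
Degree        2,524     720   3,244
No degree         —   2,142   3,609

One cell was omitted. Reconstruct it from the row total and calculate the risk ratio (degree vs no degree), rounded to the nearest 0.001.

1.914

The missing cell is in the unexposed row: 3609 − 2142 = 1467.
So a = 2524, b = 720, c = 1467, d = 2142.
RR = [a/(a+b)] / [c/(c+d)] = (2524/3244) / (1467/3609) = 0.77805/0.40648 = 1.91410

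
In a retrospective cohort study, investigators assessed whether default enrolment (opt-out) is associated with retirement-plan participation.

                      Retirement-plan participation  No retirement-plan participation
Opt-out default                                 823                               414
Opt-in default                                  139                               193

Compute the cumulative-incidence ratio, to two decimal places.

1.59

Cells: a = 823, b = 414, c = 139, d = 193.
Risk in exposed = 823/1237 = 0.66532; risk in unexposed = 139/332 = 0.41867.
RR = 0.66532 / 0.41867 = 1.58911
The risk among the exposed is 1.59 times that among the unexposed.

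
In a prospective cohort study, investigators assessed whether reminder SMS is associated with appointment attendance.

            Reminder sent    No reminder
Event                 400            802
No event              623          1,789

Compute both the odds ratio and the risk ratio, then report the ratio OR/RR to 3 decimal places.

1.134

Reading the table with exposure as columns: a = 400 (Reminder sent, case), b = 623 (Reminder sent, non-case), c = 802 (No reminder, case), d = 1789.
OR = (400·1789)/(623·802) = 715600/499646 = 1.43221
Risk in exposed = 400/1023 = 0.39101; risk in unexposed = 802/2591 = 0.30953; RR = 1.26322
OR/RR = 1.43221 / 1.26322 = 1.13378
The outcome is not rare, so the OR lies further from 1 than the RR.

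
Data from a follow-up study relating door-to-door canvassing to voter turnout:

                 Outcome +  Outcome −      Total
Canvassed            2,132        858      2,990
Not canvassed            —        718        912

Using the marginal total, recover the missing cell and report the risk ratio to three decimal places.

3.352

The missing cell is in the unexposed row: 912 − 718 = 194.
So a = 2132, b = 858, c = 194, d = 718.
RR = [a/(a+b)] / [c/(c+d)] = (2132/2990) / (194/912) = 0.71304/0.21272 = 3.35204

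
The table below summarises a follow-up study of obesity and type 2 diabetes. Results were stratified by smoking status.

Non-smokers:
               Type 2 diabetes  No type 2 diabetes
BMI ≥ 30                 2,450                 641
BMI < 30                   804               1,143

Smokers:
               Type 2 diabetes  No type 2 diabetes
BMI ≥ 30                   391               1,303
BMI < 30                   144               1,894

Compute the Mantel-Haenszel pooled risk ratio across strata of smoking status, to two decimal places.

2.08

RR_MH = Σ(aᵢ·n₀ᵢ/nᵢ) / Σ(cᵢ·n₁ᵢ/nᵢ), with n₁ᵢ = aᵢ+bᵢ (exposed), n₀ᵢ = cᵢ+dᵢ (unexposed), nᵢ = n₁ᵢ+n₀ᵢ.
Stratum 1 (Non-smokers): n₁ = 3091, n₀ = 1947, n = 5038; a·n₀/n = 2450·1947/5038 = 946.8341; c·n₁/n = 804·3091/5038 = 493.2838
Stratum 2 (Smokers): n₁ = 1694, n₀ = 2038, n = 3732; a·n₀/n = 391·2038/3732 = 213.5204; c·n₁/n = 144·1694/3732 = 65.3633
RR_MH = (946.8341 + 213.5204) / (493.2838 + 65.3633) = 1160.3544 / 558.6472 = 2.07708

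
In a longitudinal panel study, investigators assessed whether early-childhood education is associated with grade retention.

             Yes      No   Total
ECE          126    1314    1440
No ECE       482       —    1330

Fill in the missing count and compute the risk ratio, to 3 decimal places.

The missing cell is in the unexposed row: 1330 − 482 = 848.
So a = 126, b = 1314, c = 482, d = 848.
RR = [a/(a+b)] / [c/(c+d)] = (126/1440) / (482/1330) = 0.08750/0.36241 = 0.24144

0.241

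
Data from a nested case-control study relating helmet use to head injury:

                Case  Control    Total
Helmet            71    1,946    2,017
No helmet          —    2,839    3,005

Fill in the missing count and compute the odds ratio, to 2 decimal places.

The missing cell is in the unexposed row: 3005 − 2839 = 166.
So a = 71, b = 1946, c = 166, d = 2839.
OR = (a·d)/(b·c) = (71 × 2839) / (1946 × 166) = 201569 / 323036 = 0.62398

0.62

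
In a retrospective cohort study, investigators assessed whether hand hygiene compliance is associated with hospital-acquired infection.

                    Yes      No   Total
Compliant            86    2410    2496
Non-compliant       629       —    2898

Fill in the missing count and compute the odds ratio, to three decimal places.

The missing cell is in the unexposed row: 2898 − 629 = 2269.
So a = 86, b = 2410, c = 629, d = 2269.
OR = (a·d)/(b·c) = (86 × 2269) / (2410 × 629) = 195134 / 1515890 = 0.12873

0.129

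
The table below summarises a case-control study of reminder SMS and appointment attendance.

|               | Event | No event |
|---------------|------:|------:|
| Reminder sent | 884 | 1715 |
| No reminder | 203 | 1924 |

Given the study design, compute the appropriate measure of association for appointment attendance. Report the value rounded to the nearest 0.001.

Cells: a = 884, b = 1715, c = 203, d = 1924.
This is a case-control study: participants were sampled on outcome status, so risks in the source population cannot be estimated directly — relative risk is not valid here. The odds ratio is the appropriate measure.
OR = (a·d)/(b·c) = (884 × 1924) / (1715 × 203) = 1700816 / 348145 = 4.88537

4.885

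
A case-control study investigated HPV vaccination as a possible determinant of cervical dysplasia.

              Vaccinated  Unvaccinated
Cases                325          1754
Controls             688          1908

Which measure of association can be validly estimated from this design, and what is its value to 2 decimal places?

0.51

Reading the table with exposure as columns: a = 325 (Vaccinated, case), b = 688 (Vaccinated, non-case), c = 1754 (Unvaccinated, case), d = 1908.
This is a case-control study: participants were sampled on outcome status, so risks in the source population cannot be estimated directly — relative risk is not valid here. The odds ratio is the appropriate measure.
OR = (a·d)/(b·c) = (325 × 1908) / (688 × 1754) = 620100 / 1206752 = 0.51386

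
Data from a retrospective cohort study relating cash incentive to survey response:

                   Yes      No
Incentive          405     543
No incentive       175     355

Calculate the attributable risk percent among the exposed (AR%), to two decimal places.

Cells: a = 405, b = 543, c = 175, d = 355.
Risk in exposed = 405/948 = 0.42722; risk in unexposed = 175/530 = 0.33019.
RR = 0.42722/0.33019 = 1.29385
AR% = (RR − 1)/RR × 100 = (1.29385 − 1)/1.29385 × 100 = 22.7114%

22.71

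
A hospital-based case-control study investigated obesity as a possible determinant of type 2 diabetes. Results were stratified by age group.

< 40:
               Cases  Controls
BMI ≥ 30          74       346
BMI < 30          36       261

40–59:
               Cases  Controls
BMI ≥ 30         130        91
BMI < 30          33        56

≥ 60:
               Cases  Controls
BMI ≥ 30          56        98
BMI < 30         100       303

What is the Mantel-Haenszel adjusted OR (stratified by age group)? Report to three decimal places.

1.811

OR_MH = Σ(aᵢdᵢ/nᵢ) / Σ(bᵢcᵢ/nᵢ), where nᵢ is the stratum total.
Stratum 1 (< 40): n = 717; a·d/n = 74·261/717 = 26.9372; b·c/n = 346·36/717 = 17.3724
Stratum 2 (40–59): n = 310; a·d/n = 130·56/310 = 23.4839; b·c/n = 91·33/310 = 9.6871
Stratum 3 (≥ 60): n = 557; a·d/n = 56·303/557 = 30.4632; b·c/n = 98·100/557 = 17.5943
OR_MH = (26.9372 + 23.4839 + 30.4632) / (17.3724 + 9.6871 + 17.5943) = 80.8843 / 44.6537 = 1.81137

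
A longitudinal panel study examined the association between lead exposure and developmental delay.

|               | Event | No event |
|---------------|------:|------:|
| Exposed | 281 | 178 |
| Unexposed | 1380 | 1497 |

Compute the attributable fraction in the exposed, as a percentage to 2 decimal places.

21.65

Cells: a = 281, b = 178, c = 1380, d = 1497.
Risk in exposed = 281/459 = 0.61220; risk in unexposed = 1380/2877 = 0.47967.
RR = 0.61220/0.47967 = 1.27630
AR% = (RR − 1)/RR × 100 = (1.27630 − 1)/1.27630 × 100 = 21.6488%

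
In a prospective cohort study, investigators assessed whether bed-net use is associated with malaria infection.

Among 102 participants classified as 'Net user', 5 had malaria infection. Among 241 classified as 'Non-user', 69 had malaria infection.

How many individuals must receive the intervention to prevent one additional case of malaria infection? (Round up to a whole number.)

5

Risk in treated group = 5/102 = 0.04902; risk in control = 69/241 = 0.28631.
Absolute risk reduction = 0.28631 − 0.04902 = 0.23729
NNT = 1 / ARR = 1 / 0.23729 = 4.214 → round up → 5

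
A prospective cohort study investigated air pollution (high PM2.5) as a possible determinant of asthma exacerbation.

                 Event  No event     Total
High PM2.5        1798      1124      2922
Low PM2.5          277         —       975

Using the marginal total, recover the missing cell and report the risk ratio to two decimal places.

The missing cell is in the unexposed row: 975 − 277 = 698.
So a = 1798, b = 1124, c = 277, d = 698.
RR = [a/(a+b)] / [c/(c+d)] = (1798/2922) / (277/975) = 0.61533/0.28410 = 2.16588

2.17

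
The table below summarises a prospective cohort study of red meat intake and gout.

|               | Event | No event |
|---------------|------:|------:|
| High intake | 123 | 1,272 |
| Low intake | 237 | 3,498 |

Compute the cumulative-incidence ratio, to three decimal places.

Cells: a = 123, b = 1272, c = 237, d = 3498.
Risk in exposed = 123/1395 = 0.08817; risk in unexposed = 237/3735 = 0.06345.
RR = 0.08817 / 0.06345 = 1.38955
The risk among the exposed is 1.39 times that among the unexposed.

1.390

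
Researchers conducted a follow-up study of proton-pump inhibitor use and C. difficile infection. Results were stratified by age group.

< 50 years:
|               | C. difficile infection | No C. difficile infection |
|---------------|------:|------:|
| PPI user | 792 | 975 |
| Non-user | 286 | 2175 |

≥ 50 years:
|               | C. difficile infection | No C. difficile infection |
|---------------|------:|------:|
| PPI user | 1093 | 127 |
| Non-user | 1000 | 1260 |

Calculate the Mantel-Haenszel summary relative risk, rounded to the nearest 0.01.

RR_MH = Σ(aᵢ·n₀ᵢ/nᵢ) / Σ(cᵢ·n₁ᵢ/nᵢ), with n₁ᵢ = aᵢ+bᵢ (exposed), n₀ᵢ = cᵢ+dᵢ (unexposed), nᵢ = n₁ᵢ+n₀ᵢ.
Stratum 1 (< 50 years): n₁ = 1767, n₀ = 2461, n = 4228; a·n₀/n = 792·2461/4228 = 461.0009; c·n₁/n = 286·1767/4228 = 119.5274
Stratum 2 (≥ 50 years): n₁ = 1220, n₀ = 2260, n = 3480; a·n₀/n = 1093·2260/3480 = 709.8218; c·n₁/n = 1000·1220/3480 = 350.5747
RR_MH = (461.0009 + 709.8218) / (119.5274 + 350.5747) = 1170.8228 / 470.1021 = 2.49057

2.49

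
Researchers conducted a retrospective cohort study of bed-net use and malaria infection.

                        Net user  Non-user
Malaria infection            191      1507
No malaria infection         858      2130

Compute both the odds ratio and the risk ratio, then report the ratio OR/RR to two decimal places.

0.72

Reading the table with exposure as columns: a = 191 (Net user, case), b = 858 (Net user, non-case), c = 1507 (Non-user, case), d = 2130.
OR = (191·2130)/(858·1507) = 406830/1293006 = 0.31464
Risk in exposed = 191/1049 = 0.18208; risk in unexposed = 1507/3637 = 0.41435; RR = 0.43943
OR/RR = 0.31464 / 0.43943 = 0.71602
The outcome is not rare, so the OR lies further from 1 than the RR.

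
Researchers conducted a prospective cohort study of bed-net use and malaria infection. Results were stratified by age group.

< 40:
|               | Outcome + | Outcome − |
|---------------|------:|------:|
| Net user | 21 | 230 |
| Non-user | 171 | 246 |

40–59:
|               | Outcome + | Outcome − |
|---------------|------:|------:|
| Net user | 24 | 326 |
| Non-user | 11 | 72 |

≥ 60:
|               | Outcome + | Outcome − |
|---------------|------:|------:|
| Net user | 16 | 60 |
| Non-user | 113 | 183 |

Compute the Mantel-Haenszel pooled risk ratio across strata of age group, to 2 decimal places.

RR_MH = Σ(aᵢ·n₀ᵢ/nᵢ) / Σ(cᵢ·n₁ᵢ/nᵢ), with n₁ᵢ = aᵢ+bᵢ (exposed), n₀ᵢ = cᵢ+dᵢ (unexposed), nᵢ = n₁ᵢ+n₀ᵢ.
Stratum 1 (< 40): n₁ = 251, n₀ = 417, n = 668; a·n₀/n = 21·417/668 = 13.1093; c·n₁/n = 171·251/668 = 64.2530
Stratum 2 (40–59): n₁ = 350, n₀ = 83, n = 433; a·n₀/n = 24·83/433 = 4.6005; c·n₁/n = 11·350/433 = 8.8915
Stratum 3 (≥ 60): n₁ = 76, n₀ = 296, n = 372; a·n₀/n = 16·296/372 = 12.7312; c·n₁/n = 113·76/372 = 23.0860
RR_MH = (13.1093 + 4.6005 + 12.7312) / (64.2530 + 8.8915 + 23.0860) = 30.4409 / 96.2305 = 0.31633

0.32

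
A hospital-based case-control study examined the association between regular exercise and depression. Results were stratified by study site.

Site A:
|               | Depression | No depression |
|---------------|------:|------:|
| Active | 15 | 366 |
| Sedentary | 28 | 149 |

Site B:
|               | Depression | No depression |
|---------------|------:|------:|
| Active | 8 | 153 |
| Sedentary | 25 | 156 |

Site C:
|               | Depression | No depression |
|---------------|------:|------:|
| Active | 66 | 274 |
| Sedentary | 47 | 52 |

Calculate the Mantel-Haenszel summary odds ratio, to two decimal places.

OR_MH = Σ(aᵢdᵢ/nᵢ) / Σ(bᵢcᵢ/nᵢ), where nᵢ is the stratum total.
Stratum 1 (Site A): n = 558; a·d/n = 15·149/558 = 4.0054; b·c/n = 366·28/558 = 18.3656
Stratum 2 (Site B): n = 342; a·d/n = 8·156/342 = 3.6491; b·c/n = 153·25/342 = 11.1842
Stratum 3 (Site C): n = 439; a·d/n = 66·52/439 = 7.8178; b·c/n = 274·47/439 = 29.3349
OR_MH = (4.0054 + 3.6491 + 7.8178) / (18.3656 + 11.1842 + 29.3349) = 15.4723 / 58.8847 = 0.26276

0.26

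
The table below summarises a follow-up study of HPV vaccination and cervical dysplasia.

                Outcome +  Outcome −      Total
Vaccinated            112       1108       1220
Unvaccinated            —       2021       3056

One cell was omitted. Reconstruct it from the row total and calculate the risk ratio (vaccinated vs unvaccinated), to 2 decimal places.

The missing cell is in the unexposed row: 3056 − 2021 = 1035.
So a = 112, b = 1108, c = 1035, d = 2021.
RR = [a/(a+b)] / [c/(c+d)] = (112/1220) / (1035/3056) = 0.09180/0.33868 = 0.27106

0.27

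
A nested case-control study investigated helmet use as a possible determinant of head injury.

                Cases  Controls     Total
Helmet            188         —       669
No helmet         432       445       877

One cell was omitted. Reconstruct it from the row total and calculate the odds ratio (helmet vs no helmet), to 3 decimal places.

0.403

The missing cell is in the exposed row: 669 − 188 = 481.
So a = 188, b = 481, c = 432, d = 445.
OR = (a·d)/(b·c) = (188 × 445) / (481 × 432) = 83660 / 207792 = 0.40261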